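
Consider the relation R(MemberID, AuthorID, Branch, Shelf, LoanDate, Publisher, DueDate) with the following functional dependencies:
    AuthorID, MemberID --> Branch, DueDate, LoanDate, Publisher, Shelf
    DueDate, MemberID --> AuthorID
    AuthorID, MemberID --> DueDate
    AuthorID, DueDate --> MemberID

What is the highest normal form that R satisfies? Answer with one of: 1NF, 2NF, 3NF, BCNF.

BCNF

Candidate keys: {AuthorID, DueDate}, {AuthorID, MemberID}, {DueDate, MemberID}. Prime attributes: {AuthorID, DueDate, MemberID}.
Each dependency's left side is a superkey — BCNF holds.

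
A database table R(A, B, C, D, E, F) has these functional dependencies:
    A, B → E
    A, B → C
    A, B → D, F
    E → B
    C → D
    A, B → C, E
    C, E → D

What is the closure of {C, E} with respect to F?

{B, C, D, E}

Start with {C, E}.
E → B applies; add {B} → now {B, C, E}.
C → D applies; add {D} → now {B, C, D, E}.
No further FD applies.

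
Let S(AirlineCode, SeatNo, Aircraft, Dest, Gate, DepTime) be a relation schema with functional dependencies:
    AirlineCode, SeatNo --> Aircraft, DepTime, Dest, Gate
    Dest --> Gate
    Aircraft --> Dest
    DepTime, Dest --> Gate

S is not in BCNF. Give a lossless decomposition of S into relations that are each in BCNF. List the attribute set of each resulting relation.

{Aircraft, AirlineCode, DepTime, SeatNo}; {Aircraft, Dest}; {Dest, Gate}

Candidate key of the original relation: {AirlineCode, SeatNo}.
Within {Aircraft, AirlineCode, DepTime, Dest, Gate, SeatNo}: {Dest}⁺ ∩ {Aircraft, AirlineCode, DepTime, Dest, Gate, SeatNo} = {Dest, Gate}, not the whole set, so Dest --> Gate violates BCNF; decompose into {Dest, Gate} and {Aircraft, AirlineCode, DepTime, Dest, SeatNo}.
{Dest, Gate} is in BCNF.
Within {Aircraft, AirlineCode, DepTime, Dest, SeatNo}: {Aircraft}⁺ ∩ {Aircraft, AirlineCode, DepTime, Dest, SeatNo} = {Aircraft, Dest}, not the whole set, so Aircraft --> Dest violates BCNF; decompose into {Aircraft, Dest} and {Aircraft, AirlineCode, DepTime, SeatNo}.
{Aircraft, Dest} is in BCNF.
{Aircraft, AirlineCode, DepTime, SeatNo} is in BCNF.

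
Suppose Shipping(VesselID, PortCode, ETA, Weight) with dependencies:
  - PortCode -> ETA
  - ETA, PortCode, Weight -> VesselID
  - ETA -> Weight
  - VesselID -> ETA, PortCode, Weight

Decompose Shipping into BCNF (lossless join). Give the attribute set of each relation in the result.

Candidate keys of the original relation: {PortCode}, {VesselID}.
In {ETA, PortCode, VesselID, Weight}, {ETA} is not a superkey ({ETA}⁺ restricted to this set is {ETA, Weight}), so split on ETA -> Weight into {ETA, Weight} and {ETA, PortCode, VesselID}.
{ETA, Weight} is in BCNF.
{ETA, PortCode, VesselID} is in BCNF.

{ETA, PortCode, VesselID}; {ETA, Weight}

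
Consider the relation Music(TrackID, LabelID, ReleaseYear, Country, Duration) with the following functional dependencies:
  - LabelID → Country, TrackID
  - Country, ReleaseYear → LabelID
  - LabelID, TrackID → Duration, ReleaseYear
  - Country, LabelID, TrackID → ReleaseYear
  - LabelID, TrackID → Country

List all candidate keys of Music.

{LabelID}⁺ = {Country, Duration, LabelID, ReleaseYear, TrackID} — all of the relation — so {LabelID} is a candidate key.
{Country, ReleaseYear}⁺ = {Country, Duration, LabelID, ReleaseYear, TrackID} — all of the relation — so {Country, ReleaseYear} is a candidate key.
No proper subset of any of these is a key, and no other minimal superkey exists.

{Country, ReleaseYear}, {LabelID}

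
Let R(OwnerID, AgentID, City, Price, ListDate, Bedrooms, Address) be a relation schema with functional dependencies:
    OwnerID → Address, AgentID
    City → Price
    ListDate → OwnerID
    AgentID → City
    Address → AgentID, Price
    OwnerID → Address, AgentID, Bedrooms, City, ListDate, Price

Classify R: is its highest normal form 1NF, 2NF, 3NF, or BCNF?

Candidate keys: {ListDate}, {OwnerID}. Prime attributes: {ListDate, OwnerID}.
For City → Price we have {City}⁺ = {City, Price}; {City} is not a superkey, so BCNF fails.
Because {Price} is non-prime and the left side of City → Price is not a superkey, the relation is not in 3NF.
Every candidate key is a single attribute, so no partial dependency is possible; 2NF holds.

2NF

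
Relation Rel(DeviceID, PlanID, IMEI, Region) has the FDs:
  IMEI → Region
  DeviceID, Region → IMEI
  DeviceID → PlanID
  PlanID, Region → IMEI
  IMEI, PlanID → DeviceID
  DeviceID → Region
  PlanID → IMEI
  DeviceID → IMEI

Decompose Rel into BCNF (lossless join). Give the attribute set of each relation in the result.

Candidate keys of the original relation: {DeviceID}, {PlanID}.
In {DeviceID, IMEI, PlanID, Region}, {IMEI} is not a superkey ({IMEI}⁺ restricted to this set is {IMEI, Region}), so split on IMEI → Region into {IMEI, Region} and {DeviceID, IMEI, PlanID}.
{IMEI, Region} is in BCNF.
{DeviceID, IMEI, PlanID} is in BCNF.

{DeviceID, IMEI, PlanID}; {IMEI, Region}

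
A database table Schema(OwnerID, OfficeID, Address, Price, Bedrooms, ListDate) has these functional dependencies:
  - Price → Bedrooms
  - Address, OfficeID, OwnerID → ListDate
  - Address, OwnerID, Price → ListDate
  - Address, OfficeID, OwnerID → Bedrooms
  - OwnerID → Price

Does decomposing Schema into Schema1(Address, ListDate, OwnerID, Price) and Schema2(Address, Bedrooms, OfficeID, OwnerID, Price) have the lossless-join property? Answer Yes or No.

Schema1 ∩ Schema2 = {Address, OwnerID, Price}; its closure under F is {Address, Bedrooms, ListDate, OwnerID, Price}.
Schema1 is contained in that closure, so Schema1 ∩ Schema2 → Schema1 holds and the join is lossless.

Yes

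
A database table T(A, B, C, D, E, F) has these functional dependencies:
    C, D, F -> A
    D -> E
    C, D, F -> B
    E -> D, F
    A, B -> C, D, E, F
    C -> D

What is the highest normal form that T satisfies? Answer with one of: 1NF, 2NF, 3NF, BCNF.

2NF

Candidate keys: {A, B}, {C}. Prime attributes: {A, B, C}.
D -> E breaks BCNF: {D}⁺ = {D, E, F}, so {D} is not a superkey.
D -> E has non-prime {E} on the right and a non-superkey on the left, so 3NF fails.
No proper subset of a key has a non-prime attribute in its closure, so there is no partial dependency; 2NF holds.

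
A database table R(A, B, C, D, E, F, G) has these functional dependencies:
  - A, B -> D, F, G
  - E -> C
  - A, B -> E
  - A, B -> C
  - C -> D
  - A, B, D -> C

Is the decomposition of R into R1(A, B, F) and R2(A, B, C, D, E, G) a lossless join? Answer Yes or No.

The shared attributes are {A, B} and {A, B}⁺ = {A, B, C, D, E, F, G}.
Since R1 ⊆ {A, B, C, D, E, F, G}, the intersection is a superkey of R1; the decomposition is lossless.

Yes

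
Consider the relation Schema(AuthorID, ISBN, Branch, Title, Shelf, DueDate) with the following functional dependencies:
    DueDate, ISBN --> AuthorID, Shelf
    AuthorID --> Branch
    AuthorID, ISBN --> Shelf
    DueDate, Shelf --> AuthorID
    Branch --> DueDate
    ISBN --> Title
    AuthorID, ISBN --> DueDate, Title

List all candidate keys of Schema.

No FD produces {ISBN}, so it must be in every candidate key.
{AuthorID, ISBN}⁺ = {AuthorID, Branch, DueDate, ISBN, Shelf, Title} — all of the relation — so {AuthorID, ISBN} is a candidate key.
{Branch, ISBN}⁺ = {AuthorID, Branch, DueDate, ISBN, Shelf, Title} — all of the relation — so {Branch, ISBN} is a candidate key.
{DueDate, ISBN}⁺ = {AuthorID, Branch, DueDate, ISBN, Shelf, Title} — all of the relation — so {DueDate, ISBN} is a candidate key.
No proper subset of any of these is a key, and no other minimal superkey exists.

{AuthorID, ISBN}, {Branch, ISBN}, {DueDate, ISBN}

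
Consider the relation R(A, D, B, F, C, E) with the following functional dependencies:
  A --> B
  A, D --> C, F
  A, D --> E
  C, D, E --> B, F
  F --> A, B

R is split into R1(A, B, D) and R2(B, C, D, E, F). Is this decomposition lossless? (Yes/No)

No

R1 ∩ R2 = {B, D}; its closure under F is {B, D}.
Neither R1 nor R2 is contained in that closure, so the decomposition is lossy.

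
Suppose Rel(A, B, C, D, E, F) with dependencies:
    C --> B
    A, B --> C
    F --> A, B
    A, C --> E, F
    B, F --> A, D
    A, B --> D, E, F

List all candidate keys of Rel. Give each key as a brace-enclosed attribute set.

{F}⁺ = {A, B, C, D, E, F}, which is every attribute, so {F} is a candidate key.
{A, B}⁺ = {A, B, C, D, E, F}, which is every attribute, so {A, B} is a candidate key.
{A, C}⁺ = {A, B, C, D, E, F}, which is every attribute, so {A, C} is a candidate key.
These are minimal and exhaustive — every other superkey contains one of them.

{A, B}, {A, C}, {F}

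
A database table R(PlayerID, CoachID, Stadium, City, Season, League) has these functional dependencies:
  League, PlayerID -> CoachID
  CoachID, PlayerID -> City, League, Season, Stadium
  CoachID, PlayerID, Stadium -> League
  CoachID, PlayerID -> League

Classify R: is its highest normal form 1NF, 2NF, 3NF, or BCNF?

Candidate keys: {CoachID, PlayerID}, {League, PlayerID}. Prime attributes: {CoachID, League, PlayerID}.
The left-hand side of every FD is a superkey, so BCNF is satisfied.

BCNF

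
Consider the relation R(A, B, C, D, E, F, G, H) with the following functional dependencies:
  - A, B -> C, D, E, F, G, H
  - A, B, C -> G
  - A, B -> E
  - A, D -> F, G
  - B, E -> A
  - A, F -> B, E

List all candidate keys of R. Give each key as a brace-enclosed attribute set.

{A, B}⁺ = {A, B, C, D, E, F, G, H}, which is every attribute, so {A, B} is a candidate key.
{A, D}⁺ = {A, B, C, D, E, F, G, H}, which is every attribute, so {A, D} is a candidate key.
{A, F}⁺ = {A, B, C, D, E, F, G, H}, which is every attribute, so {A, F} is a candidate key.
{B, E}⁺ = {A, B, C, D, E, F, G, H}, which is every attribute, so {B, E} is a candidate key.
No proper subset of any of these is a key, and no other minimal superkey exists.

{A, B}, {A, D}, {A, F}, {B, E}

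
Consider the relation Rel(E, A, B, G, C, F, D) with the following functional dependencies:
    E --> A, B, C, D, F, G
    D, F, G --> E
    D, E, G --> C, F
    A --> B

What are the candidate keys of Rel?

{E}⁺ = {A, B, C, D, E, F, G}, which is every attribute, so {E} is a candidate key.
{D, F, G}⁺ = {A, B, C, D, E, F, G}, which is every attribute, so {D, F, G} is a candidate key.
No proper subset of any of these is a key, and no other minimal superkey exists.

{D, F, G}, {E}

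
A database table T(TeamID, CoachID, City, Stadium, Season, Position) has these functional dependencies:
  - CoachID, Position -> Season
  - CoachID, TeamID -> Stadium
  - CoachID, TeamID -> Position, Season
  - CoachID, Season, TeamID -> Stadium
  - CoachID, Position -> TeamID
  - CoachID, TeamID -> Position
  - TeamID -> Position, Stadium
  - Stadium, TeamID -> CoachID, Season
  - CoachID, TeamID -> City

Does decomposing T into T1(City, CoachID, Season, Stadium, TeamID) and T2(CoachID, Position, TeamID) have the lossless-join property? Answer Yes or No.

Yes

Common attributes: {CoachID, TeamID}; their closure is {City, CoachID, Position, Season, Stadium, TeamID}.
Since T1 ⊆ {City, CoachID, Position, Season, Stadium, TeamID}, the intersection is a superkey of T1; the decomposition is lossless.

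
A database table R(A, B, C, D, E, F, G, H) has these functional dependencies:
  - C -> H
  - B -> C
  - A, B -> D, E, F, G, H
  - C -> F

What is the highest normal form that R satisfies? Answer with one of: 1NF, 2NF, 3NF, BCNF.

Candidate key: {A, B}. Prime attributes: {A, B}.
C -> H breaks BCNF: {C}⁺ = {C, F, H}, so {C} is not a superkey.
Because {H} is non-prime and the left side of C -> H is not a superkey, the relation is not in 3NF.
The proper key subset {B} of {A, B} determines non-prime {C, F, H}, so the relation is not even in 2NF.

1NF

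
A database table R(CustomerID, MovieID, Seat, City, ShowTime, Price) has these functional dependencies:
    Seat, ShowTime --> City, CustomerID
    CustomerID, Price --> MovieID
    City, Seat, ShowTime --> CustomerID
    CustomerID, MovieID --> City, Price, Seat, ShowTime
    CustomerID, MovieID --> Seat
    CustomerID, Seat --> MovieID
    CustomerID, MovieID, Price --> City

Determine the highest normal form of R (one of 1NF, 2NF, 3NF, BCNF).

Candidate keys: {CustomerID, MovieID}, {CustomerID, Price}, {CustomerID, Seat}, {Seat, ShowTime}. Prime attributes: {CustomerID, MovieID, Price, Seat, ShowTime}.
The left-hand side of every FD is a superkey, so BCNF is satisfied.

BCNF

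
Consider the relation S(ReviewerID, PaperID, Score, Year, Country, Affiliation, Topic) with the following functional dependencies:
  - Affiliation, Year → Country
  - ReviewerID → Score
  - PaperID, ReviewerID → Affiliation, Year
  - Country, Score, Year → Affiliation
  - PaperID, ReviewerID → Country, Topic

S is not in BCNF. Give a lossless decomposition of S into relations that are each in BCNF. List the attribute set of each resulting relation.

{Affiliation, Country, Year}; {Affiliation, PaperID, ReviewerID, Topic, Year}; {ReviewerID, Score}

Candidate key of the original relation: {PaperID, ReviewerID}.
Within {Affiliation, Country, PaperID, ReviewerID, Score, Topic, Year}: {Affiliation, Year}⁺ ∩ {Affiliation, Country, PaperID, ReviewerID, Score, Topic, Year} = {Affiliation, Country, Year}, not the whole set, so Affiliation, Year → Country violates BCNF; decompose into {Affiliation, Country, Year} and {Affiliation, PaperID, ReviewerID, Score, Topic, Year}.
{Affiliation, Country, Year} has no BCNF violation.
Within {Affiliation, PaperID, ReviewerID, Score, Topic, Year}: {ReviewerID}⁺ ∩ {Affiliation, PaperID, ReviewerID, Score, Topic, Year} = {ReviewerID, Score}, not the whole set, so ReviewerID → Score violates BCNF; decompose into {ReviewerID, Score} and {Affiliation, PaperID, ReviewerID, Topic, Year}.
{ReviewerID, Score} has no BCNF violation.
{Affiliation, PaperID, ReviewerID, Topic, Year} has no BCNF violation.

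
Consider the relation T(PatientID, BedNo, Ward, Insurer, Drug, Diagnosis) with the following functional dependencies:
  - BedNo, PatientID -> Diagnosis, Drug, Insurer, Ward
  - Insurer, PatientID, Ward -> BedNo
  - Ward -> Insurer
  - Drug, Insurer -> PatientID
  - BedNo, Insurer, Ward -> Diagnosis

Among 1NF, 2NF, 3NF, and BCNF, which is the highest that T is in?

Candidate keys: {BedNo, Drug, Insurer}, {BedNo, PatientID}, {Drug, Ward}, {PatientID, Ward}. Prime attributes: {BedNo, Drug, Insurer, PatientID, Ward}.
For Ward -> Insurer we have {Ward}⁺ = {Insurer, Ward}; {Ward} is not a superkey, so BCNF fails.
Because {Diagnosis} is non-prime and the left side of BedNo, Insurer, Ward -> Diagnosis is not a superkey, the relation is not in 3NF.
Checking every proper subset of each key, none determines a non-prime attribute — 2NF is satisfied.

2NF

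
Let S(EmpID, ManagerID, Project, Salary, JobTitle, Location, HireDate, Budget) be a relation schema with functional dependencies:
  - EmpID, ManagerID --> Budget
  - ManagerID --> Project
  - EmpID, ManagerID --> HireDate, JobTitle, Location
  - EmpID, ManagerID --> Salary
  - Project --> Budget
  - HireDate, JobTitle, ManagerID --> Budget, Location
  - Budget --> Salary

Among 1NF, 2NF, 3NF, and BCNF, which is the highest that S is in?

1NF

Candidate key: {EmpID, ManagerID}. Prime attributes: {EmpID, ManagerID}.
ManagerID --> Project breaks BCNF: {ManagerID}⁺ = {Budget, ManagerID, Project, Salary}, so {ManagerID} is not a superkey.
Because {Project} is non-prime and the left side of ManagerID --> Project is not a superkey, the relation is not in 3NF.
{ManagerID} is a proper subset of the key {EmpID, ManagerID}, and {ManagerID}⁺ contains the non-prime attributes {Budget, Project, Salary} — a partial dependency, so 2NF is violated.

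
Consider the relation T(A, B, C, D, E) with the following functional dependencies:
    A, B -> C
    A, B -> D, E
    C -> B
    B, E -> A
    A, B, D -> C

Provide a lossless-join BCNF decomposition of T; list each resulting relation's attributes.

Candidate keys of the original relation: {A, B}, {A, C}, {B, E}, {C, E}.
{A, B, C, D, E}: {C} determines {B, C} here but is not a superkey — split on C -> B, giving {B, C} and {A, C, D, E}.
{B, C} has no BCNF violation.
{A, C, D, E} has no BCNF violation.

{A, C, D, E}; {B, C}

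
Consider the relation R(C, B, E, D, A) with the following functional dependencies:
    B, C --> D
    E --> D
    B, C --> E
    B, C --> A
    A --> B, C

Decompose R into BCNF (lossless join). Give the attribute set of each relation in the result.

{A, B, C, E}; {D, E}

Candidate keys of the original relation: {A}, {B, C}.
{A, B, C, D, E}: {E} determines {D, E} here but is not a superkey — split on E --> D, giving {D, E} and {A, B, C, E}.
{D, E} has no BCNF violation.
{A, B, C, E} has no BCNF violation.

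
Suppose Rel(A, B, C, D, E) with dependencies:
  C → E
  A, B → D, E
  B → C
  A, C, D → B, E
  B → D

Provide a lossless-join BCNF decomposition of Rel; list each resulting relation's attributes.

Candidate keys of the original relation: {A, B}, {A, C, D}.
Within {A, B, C, D, E}: {C}⁺ ∩ {A, B, C, D, E} = {C, E}, not the whole set, so C → E violates BCNF; decompose into {C, E} and {A, B, C, D}.
{C, E}: every determinant is a superkey — BCNF.
Within {A, B, C, D}: {B}⁺ ∩ {A, B, C, D} = {B, C, D}, not the whole set, so B → C, D violates BCNF; decompose into {B, C, D} and {A, B}.
{B, C, D}: every determinant is a superkey — BCNF.
{A, B}: every determinant is a superkey — BCNF.

{A, B}; {B, C, D}; {C, E}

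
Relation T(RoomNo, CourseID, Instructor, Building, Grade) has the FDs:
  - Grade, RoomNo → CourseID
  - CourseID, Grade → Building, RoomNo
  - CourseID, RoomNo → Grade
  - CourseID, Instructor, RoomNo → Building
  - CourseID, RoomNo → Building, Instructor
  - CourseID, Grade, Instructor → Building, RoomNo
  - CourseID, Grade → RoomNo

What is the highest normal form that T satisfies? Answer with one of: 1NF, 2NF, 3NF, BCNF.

BCNF

Candidate keys: {CourseID, Grade}, {CourseID, RoomNo}, {Grade, RoomNo}. Prime attributes: {CourseID, Grade, RoomNo}.
Each dependency's left side is a superkey — BCNF holds.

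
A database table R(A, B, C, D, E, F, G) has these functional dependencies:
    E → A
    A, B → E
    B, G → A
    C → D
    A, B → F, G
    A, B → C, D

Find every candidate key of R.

{B} never appears on the right of any FD, so every key must include it.
{A, B}⁺ = {A, B, C, D, E, F, G}, which is every attribute, so {A, B} is a candidate key.
{B, E}⁺ = {A, B, C, D, E, F, G}, which is every attribute, so {B, E} is a candidate key.
{B, G}⁺ = {A, B, C, D, E, F, G}, which is every attribute, so {B, G} is a candidate key.
These are minimal and exhaustive — every other superkey contains one of them.

{A, B}, {B, E}, {B, G}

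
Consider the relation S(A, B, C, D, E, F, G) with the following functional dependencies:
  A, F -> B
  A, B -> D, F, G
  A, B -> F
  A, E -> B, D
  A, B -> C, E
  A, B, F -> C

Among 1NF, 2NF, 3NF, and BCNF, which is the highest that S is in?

BCNF

Candidate keys: {A, B}, {A, E}, {A, F}. Prime attributes: {A, B, E, F}.
Every FD has a superkey on the left, so the relation is in BCNF.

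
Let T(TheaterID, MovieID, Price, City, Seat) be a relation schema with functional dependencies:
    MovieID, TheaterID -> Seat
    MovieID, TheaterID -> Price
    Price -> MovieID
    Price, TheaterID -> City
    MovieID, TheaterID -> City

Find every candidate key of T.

Attributes never on any right-hand side: {TheaterID} — every candidate key must contain it.
{MovieID, TheaterID} is a candidate key since {MovieID, TheaterID}⁺ = {City, MovieID, Price, Seat, TheaterID} covers every attribute.
{Price, TheaterID} is a candidate key since {Price, TheaterID}⁺ = {City, MovieID, Price, Seat, TheaterID} covers every attribute.
These are minimal and exhaustive — every other superkey contains one of them.

{MovieID, TheaterID}, {Price, TheaterID}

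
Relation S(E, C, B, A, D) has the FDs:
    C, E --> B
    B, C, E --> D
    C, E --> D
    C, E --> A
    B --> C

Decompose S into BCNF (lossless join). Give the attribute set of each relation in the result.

{A, B, D, E}; {B, C}

Candidate keys of the original relation: {B, E}, {C, E}.
In {A, B, C, D, E}, {B} is not a superkey ({B}⁺ restricted to this set is {B, C}), so split on B --> C into {B, C} and {A, B, D, E}.
{B, C} has no BCNF violation.
{A, B, D, E} has no BCNF violation.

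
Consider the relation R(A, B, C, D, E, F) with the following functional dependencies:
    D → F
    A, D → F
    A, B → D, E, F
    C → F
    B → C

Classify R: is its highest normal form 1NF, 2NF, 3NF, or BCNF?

1NF

Candidate key: {A, B}. Prime attributes: {A, B}.
For D → F we have {D}⁺ = {D, F}; {D} is not a superkey, so BCNF fails.
D → F has non-prime {F} on the right and a non-superkey on the left, so 3NF fails.
{B} is a proper subset of the key {A, B}, and {B}⁺ contains the non-prime attributes {C, F} — a partial dependency, so 2NF is violated.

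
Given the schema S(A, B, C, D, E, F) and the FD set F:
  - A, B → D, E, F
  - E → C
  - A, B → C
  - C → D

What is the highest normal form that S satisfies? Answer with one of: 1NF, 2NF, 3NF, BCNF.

Candidate key: {A, B}. Prime attributes: {A, B}.
E → C: {E}⁺ = {C, D, E}, which is not all of the attributes, so the left side is not a superkey — BCNF is violated.
E → C has non-prime {C} on the right and a non-superkey on the left, so 3NF fails.
No non-prime attribute depends on a proper subset of any candidate key, so 2NF holds.

2NF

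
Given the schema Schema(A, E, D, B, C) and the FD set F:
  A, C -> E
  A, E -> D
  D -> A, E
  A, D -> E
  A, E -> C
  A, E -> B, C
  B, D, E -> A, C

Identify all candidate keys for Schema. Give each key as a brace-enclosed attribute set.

{A, C}, {A, E}, {D}

{D} is a candidate key since {D}⁺ = {A, B, C, D, E} covers every attribute.
{A, C} is a candidate key since {A, C}⁺ = {A, B, C, D, E} covers every attribute.
{A, E} is a candidate key since {A, E}⁺ = {A, B, C, D, E} covers every attribute.
No proper subset of any of these is a key, and no other minimal superkey exists.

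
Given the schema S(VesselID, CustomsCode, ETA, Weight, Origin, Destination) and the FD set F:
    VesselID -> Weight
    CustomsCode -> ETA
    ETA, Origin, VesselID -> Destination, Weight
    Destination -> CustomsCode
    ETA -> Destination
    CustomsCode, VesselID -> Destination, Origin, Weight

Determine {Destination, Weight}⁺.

{CustomsCode, Destination, ETA, Weight}

Start with {Destination, Weight}.
Destination -> CustomsCode applies; add {CustomsCode} → now {CustomsCode, Destination, Weight}.
CustomsCode -> ETA applies; add {ETA} → now {CustomsCode, Destination, ETA, Weight}.
No further FD applies.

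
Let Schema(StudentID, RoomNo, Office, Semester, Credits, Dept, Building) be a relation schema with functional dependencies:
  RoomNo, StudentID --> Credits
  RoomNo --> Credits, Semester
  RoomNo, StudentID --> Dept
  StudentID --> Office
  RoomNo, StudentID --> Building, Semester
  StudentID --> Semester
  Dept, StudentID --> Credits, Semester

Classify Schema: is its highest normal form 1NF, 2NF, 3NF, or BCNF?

Candidate key: {RoomNo, StudentID}. Prime attributes: {RoomNo, StudentID}.
For RoomNo --> Credits, Semester we have {RoomNo}⁺ = {Credits, RoomNo, Semester}; {RoomNo} is not a superkey, so BCNF fails.
RoomNo --> Credits, Semester determines the non-prime attributes {Credits, Semester} from a non-superkey — 3NF is violated.
Since {RoomNo} ⊂ {RoomNo, StudentID} and {RoomNo}⁺ ⊇ {Credits, Semester} with {Credits, Semester} non-prime, there is a partial dependency; 2NF fails.

1NF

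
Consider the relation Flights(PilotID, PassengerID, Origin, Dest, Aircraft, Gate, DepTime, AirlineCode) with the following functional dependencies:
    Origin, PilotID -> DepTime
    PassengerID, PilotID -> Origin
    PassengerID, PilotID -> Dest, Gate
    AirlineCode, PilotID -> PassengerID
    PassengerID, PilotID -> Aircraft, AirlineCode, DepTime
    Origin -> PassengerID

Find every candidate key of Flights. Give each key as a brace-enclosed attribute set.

Attributes never on any right-hand side: {PilotID} — every candidate key must contain it.
Closure of {AirlineCode, PilotID} is {Aircraft, AirlineCode, DepTime, Dest, Gate, Origin, PassengerID, PilotID}, the whole schema; {AirlineCode, PilotID} is a candidate key.
Closure of {Origin, PilotID} is {Aircraft, AirlineCode, DepTime, Dest, Gate, Origin, PassengerID, PilotID}, the whole schema; {Origin, PilotID} is a candidate key.
Closure of {PassengerID, PilotID} is {Aircraft, AirlineCode, DepTime, Dest, Gate, Origin, PassengerID, PilotID}, the whole schema; {PassengerID, PilotID} is a candidate key.
No proper subset of any of these is a key, and no other minimal superkey exists.

{AirlineCode, PilotID}, {Origin, PilotID}, {PassengerID, PilotID}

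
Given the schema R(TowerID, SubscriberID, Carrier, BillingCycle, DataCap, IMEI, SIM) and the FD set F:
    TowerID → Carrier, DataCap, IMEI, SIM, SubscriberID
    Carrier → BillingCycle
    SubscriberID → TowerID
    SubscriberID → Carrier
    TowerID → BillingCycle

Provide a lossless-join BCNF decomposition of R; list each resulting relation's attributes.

Candidate keys of the original relation: {SubscriberID}, {TowerID}.
In {BillingCycle, Carrier, DataCap, IMEI, SIM, SubscriberID, TowerID}, {Carrier} is not a superkey ({Carrier}⁺ restricted to this set is {BillingCycle, Carrier}), so split on Carrier → BillingCycle into {BillingCycle, Carrier} and {Carrier, DataCap, IMEI, SIM, SubscriberID, TowerID}.
{BillingCycle, Carrier} is in BCNF.
{Carrier, DataCap, IMEI, SIM, SubscriberID, TowerID} is in BCNF.

{BillingCycle, Carrier}; {Carrier, DataCap, IMEI, SIM, SubscriberID, TowerID}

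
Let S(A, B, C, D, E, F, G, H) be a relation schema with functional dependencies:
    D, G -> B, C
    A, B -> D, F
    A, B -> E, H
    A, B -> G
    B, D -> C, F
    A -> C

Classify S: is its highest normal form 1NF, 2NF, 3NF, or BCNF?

Candidate keys: {A, B}, {A, D, G}. Prime attributes: {A, B, D, G}.
For D, G -> B, C we have {D, G}⁺ = {B, C, D, F, G}; {D, G} is not a superkey, so BCNF fails.
D, G -> B, C has non-prime {C} on the right and a non-superkey on the left, so 3NF fails.
{A} is a proper subset of the key {A, B}, and {A}⁺ contains the non-prime attribute {C} — a partial dependency, so 2NF is violated.

1NF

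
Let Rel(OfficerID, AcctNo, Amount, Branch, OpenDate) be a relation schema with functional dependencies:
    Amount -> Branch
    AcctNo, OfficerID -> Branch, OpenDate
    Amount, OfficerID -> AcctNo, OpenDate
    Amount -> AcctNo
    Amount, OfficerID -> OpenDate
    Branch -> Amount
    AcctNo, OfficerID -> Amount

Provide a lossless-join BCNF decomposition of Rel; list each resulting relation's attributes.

{AcctNo, Amount, Branch}; {Amount, OfficerID, OpenDate}

Candidate keys of the original relation: {AcctNo, OfficerID}, {Amount, OfficerID}, {Branch, OfficerID}.
{AcctNo, Amount, Branch, OfficerID, OpenDate}: {Amount} determines {AcctNo, Amount, Branch} here but is not a superkey — split on Amount -> AcctNo, Branch, giving {AcctNo, Amount, Branch} and {Amount, OfficerID, OpenDate}.
{AcctNo, Amount, Branch} has no BCNF violation.
{Amount, OfficerID, OpenDate} has no BCNF violation.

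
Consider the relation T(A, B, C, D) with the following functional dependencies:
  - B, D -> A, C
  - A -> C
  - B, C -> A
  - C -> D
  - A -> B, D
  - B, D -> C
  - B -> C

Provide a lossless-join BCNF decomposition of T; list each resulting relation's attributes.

Candidate keys of the original relation: {A}, {B}.
{A, B, C, D}: {C} determines {C, D} here but is not a superkey — split on C -> D, giving {C, D} and {A, B, C}.
{C, D}: every determinant is a superkey — BCNF.
{A, B, C}: every determinant is a superkey — BCNF.

{A, B, C}; {C, D}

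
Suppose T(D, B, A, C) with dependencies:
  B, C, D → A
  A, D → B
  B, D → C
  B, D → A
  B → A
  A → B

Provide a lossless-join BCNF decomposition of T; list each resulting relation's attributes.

{A, B}; {B, C, D}

Candidate keys of the original relation: {A, D}, {B, D}.
{A, B, C, D}: {B} determines {A, B} here but is not a superkey — split on B → A, giving {A, B} and {B, C, D}.
{A, B} has no BCNF violation.
{B, C, D} has no BCNF violation.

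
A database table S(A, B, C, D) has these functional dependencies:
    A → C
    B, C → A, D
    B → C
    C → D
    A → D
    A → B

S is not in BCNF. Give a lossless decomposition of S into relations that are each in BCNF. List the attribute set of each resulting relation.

{A, B, C}; {C, D}

Candidate keys of the original relation: {A}, {B}.
{A, B, C, D}: {C} determines {C, D} here but is not a superkey — split on C → D, giving {C, D} and {A, B, C}.
{C, D} has no BCNF violation.
{A, B, C} has no BCNF violation.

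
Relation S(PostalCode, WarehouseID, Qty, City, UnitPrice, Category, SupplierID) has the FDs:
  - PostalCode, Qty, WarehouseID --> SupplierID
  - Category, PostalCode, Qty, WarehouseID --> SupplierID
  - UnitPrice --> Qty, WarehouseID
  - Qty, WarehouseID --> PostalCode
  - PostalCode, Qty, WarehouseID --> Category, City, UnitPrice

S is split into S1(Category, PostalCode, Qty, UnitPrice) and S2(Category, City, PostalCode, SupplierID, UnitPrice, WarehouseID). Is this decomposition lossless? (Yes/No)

S1 ∩ S2 = {Category, PostalCode, UnitPrice}; its closure under F is {Category, City, PostalCode, Qty, SupplierID, UnitPrice, WarehouseID}.
S1 is contained in that closure, so S1 ∩ S2 --> S1 holds and the join is lossless.

Yes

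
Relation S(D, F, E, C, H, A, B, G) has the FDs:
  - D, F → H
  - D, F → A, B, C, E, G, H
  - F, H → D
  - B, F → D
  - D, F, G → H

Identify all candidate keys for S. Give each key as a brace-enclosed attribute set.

{B, F}, {D, F}, {F, H}

No FD produces {F}, so it must be in every candidate key.
{B, F}⁺ = {A, B, C, D, E, F, G, H} — all of the relation — so {B, F} is a candidate key.
{D, F}⁺ = {A, B, C, D, E, F, G, H} — all of the relation — so {D, F} is a candidate key.
{F, H}⁺ = {A, B, C, D, E, F, G, H} — all of the relation — so {F, H} is a candidate key.
Any other superkey properly contains one of these, so there are no further candidate keys.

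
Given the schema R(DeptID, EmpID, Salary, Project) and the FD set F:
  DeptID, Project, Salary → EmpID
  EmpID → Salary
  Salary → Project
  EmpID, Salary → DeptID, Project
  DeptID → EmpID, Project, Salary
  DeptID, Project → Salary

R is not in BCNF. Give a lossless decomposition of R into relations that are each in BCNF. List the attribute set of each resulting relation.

{DeptID, EmpID, Salary}; {Project, Salary}

Candidate keys of the original relation: {DeptID}, {EmpID}.
Within {DeptID, EmpID, Project, Salary}: {Salary}⁺ ∩ {DeptID, EmpID, Project, Salary} = {Project, Salary}, not the whole set, so Salary → Project violates BCNF; decompose into {Project, Salary} and {DeptID, EmpID, Salary}.
{Project, Salary}: every determinant is a superkey — BCNF.
{DeptID, EmpID, Salary}: every determinant is a superkey — BCNF.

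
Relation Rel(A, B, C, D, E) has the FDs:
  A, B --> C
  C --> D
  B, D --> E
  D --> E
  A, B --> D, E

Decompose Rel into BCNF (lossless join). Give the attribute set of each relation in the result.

{A, B, C}; {C, D}; {D, E}

Candidate key of the original relation: {A, B}.
{A, B, C, D, E}: {C} determines {C, D, E} here but is not a superkey — split on C --> D, E, giving {C, D, E} and {A, B, C}.
{C, D, E}: {D} determines {D, E} here but is not a superkey — split on D --> E, giving {D, E} and {C, D}.
{D, E}: every determinant is a superkey — BCNF.
{C, D}: every determinant is a superkey — BCNF.
{A, B, C}: every determinant is a superkey — BCNF.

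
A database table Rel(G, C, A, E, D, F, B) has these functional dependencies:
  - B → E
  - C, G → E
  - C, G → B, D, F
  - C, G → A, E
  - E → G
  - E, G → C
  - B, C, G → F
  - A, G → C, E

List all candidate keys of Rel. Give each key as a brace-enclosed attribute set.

{A, G}, {B}, {C, G}, {E}

{B}⁺ = {A, B, C, D, E, F, G} — all of the relation — so {B} is a candidate key.
{E}⁺ = {A, B, C, D, E, F, G} — all of the relation — so {E} is a candidate key.
{A, G}⁺ = {A, B, C, D, E, F, G} — all of the relation — so {A, G} is a candidate key.
{C, G}⁺ = {A, B, C, D, E, F, G} — all of the relation — so {C, G} is a candidate key.
Any other superkey properly contains one of these, so there are no further candidate keys.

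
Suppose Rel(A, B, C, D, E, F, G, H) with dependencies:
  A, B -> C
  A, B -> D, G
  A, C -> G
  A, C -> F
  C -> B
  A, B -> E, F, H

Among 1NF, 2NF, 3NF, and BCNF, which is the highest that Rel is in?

Candidate keys: {A, B}, {A, C}. Prime attributes: {A, B, C}.
For C -> B we have {C}⁺ = {B, C}; {C} is not a superkey, so BCNF fails.
But every attribute on its right side ({B}) is prime, and the same holds for every other non-superkey FD, so 3NF still holds.

3NF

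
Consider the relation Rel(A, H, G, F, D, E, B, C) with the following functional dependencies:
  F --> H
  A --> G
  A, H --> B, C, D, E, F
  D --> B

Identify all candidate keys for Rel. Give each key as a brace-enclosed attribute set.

Attributes never on any right-hand side: {A} — every candidate key must contain it.
{A, F}⁺ = {A, B, C, D, E, F, G, H} — all of the relation — so {A, F} is a candidate key.
{A, H}⁺ = {A, B, C, D, E, F, G, H} — all of the relation — so {A, H} is a candidate key.
No proper subset of any of these is a key, and no other minimal superkey exists.

{A, F}, {A, H}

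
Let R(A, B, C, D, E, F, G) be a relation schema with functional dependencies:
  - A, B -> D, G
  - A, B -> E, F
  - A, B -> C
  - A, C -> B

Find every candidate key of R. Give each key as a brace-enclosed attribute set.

{A} never appears on the right of any FD, so every key must include it.
{A, B}⁺ = {A, B, C, D, E, F, G}, which is every attribute, so {A, B} is a candidate key.
{A, C}⁺ = {A, B, C, D, E, F, G}, which is every attribute, so {A, C} is a candidate key.
Any other superkey properly contains one of these, so there are no further candidate keys.

{A, B}, {A, C}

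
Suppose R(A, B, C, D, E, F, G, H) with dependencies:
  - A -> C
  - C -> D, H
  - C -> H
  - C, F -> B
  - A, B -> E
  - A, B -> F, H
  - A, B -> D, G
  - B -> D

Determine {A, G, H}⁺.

{A, C, D, G, H}

Start with {A, G, H}.
A -> C applies; add {C} → now {A, C, G, H}.
C -> D, H applies; add {D} → now {A, C, D, G, H}.
No further FD applies.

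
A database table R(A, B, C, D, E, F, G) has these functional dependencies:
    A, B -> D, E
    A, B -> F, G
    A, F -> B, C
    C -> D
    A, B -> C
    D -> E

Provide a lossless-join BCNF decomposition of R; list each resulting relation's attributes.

{A, B, C, F, G}; {C, D}; {D, E}

Candidate keys of the original relation: {A, B}, {A, F}.
In {A, B, C, D, E, F, G}, {C} is not a superkey ({C}⁺ restricted to this set is {C, D, E}), so split on C -> D, E into {C, D, E} and {A, B, C, F, G}.
In {C, D, E}, {D} is not a superkey ({D}⁺ restricted to this set is {D, E}), so split on D -> E into {D, E} and {C, D}.
{D, E}: every determinant is a superkey — BCNF.
{C, D}: every determinant is a superkey — BCNF.
{A, B, C, F, G}: every determinant is a superkey — BCNF.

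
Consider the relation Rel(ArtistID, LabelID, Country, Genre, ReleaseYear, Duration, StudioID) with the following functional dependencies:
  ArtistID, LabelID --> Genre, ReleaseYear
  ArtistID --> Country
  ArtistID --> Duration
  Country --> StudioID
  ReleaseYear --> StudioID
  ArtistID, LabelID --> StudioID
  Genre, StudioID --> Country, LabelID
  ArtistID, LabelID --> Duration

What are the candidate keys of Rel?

{ArtistID, Genre}, {ArtistID, LabelID}

No FD produces {ArtistID}, so it must be in every candidate key.
Closure of {ArtistID, Genre} is {ArtistID, Country, Duration, Genre, LabelID, ReleaseYear, StudioID}, the whole schema; {ArtistID, Genre} is a candidate key.
Closure of {ArtistID, LabelID} is {ArtistID, Country, Duration, Genre, LabelID, ReleaseYear, StudioID}, the whole schema; {ArtistID, LabelID} is a candidate key.
No proper subset of any of these is a key, and no other minimal superkey exists.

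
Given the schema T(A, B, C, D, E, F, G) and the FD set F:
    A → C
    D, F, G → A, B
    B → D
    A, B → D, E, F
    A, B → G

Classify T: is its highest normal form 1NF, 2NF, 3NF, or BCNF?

Candidate keys: {A, B}, {B, F, G}, {D, F, G}. Prime attributes: {A, B, D, F, G}.
A → C breaks BCNF: {A}⁺ = {A, C}, so {A} is not a superkey.
A → C has non-prime {C} on the right and a non-superkey on the left, so 3NF fails.
Since {A} ⊂ {A, B} and {A}⁺ ⊇ {C} with {C} non-prime, there is a partial dependency; 2NF fails.

1NF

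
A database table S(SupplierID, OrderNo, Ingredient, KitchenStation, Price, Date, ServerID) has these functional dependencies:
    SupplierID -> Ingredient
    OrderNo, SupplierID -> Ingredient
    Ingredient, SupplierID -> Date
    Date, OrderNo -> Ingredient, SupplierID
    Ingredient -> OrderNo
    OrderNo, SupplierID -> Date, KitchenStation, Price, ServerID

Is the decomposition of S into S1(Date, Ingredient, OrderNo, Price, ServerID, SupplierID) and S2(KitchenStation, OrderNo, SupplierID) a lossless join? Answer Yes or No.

Common attributes: {OrderNo, SupplierID}; their closure is {Date, Ingredient, KitchenStation, OrderNo, Price, ServerID, SupplierID}.
This includes all of S1, so the common attributes are a superkey of S1 — the join is lossless.

Yes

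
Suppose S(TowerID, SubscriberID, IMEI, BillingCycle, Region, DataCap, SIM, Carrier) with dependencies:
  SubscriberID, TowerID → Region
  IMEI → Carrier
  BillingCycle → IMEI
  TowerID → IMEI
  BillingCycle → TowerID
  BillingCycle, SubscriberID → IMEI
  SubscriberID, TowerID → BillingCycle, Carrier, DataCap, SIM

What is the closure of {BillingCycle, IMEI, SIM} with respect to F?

{BillingCycle, Carrier, IMEI, SIM, TowerID}

Start with {BillingCycle, IMEI, SIM}.
IMEI → Carrier applies; add {Carrier} → now {BillingCycle, Carrier, IMEI, SIM}.
BillingCycle → TowerID applies; add {TowerID} → now {BillingCycle, Carrier, IMEI, SIM, TowerID}.
No further FD applies.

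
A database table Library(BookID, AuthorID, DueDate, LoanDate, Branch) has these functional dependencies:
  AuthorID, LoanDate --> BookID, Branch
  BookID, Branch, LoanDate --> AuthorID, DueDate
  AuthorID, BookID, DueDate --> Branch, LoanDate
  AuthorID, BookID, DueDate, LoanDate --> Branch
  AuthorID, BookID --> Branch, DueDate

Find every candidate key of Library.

{AuthorID, BookID}, {AuthorID, LoanDate}, {BookID, Branch, LoanDate}

Closure of {AuthorID, BookID} is {AuthorID, BookID, Branch, DueDate, LoanDate}, the whole schema; {AuthorID, BookID} is a candidate key.
Closure of {AuthorID, LoanDate} is {AuthorID, BookID, Branch, DueDate, LoanDate}, the whole schema; {AuthorID, LoanDate} is a candidate key.
Closure of {BookID, Branch, LoanDate} is {AuthorID, BookID, Branch, DueDate, LoanDate}, the whole schema; {BookID, Branch, LoanDate} is a candidate key.
These are minimal and exhaustive — every other superkey contains one of them.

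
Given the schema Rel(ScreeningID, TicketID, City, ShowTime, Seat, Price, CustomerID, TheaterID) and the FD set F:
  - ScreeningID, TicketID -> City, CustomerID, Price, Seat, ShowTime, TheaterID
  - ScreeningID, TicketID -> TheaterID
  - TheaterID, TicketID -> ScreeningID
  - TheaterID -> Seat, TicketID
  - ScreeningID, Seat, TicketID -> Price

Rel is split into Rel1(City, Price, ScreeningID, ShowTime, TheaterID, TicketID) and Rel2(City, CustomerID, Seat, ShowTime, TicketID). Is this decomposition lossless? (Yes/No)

The shared attributes are {City, ShowTime, TicketID} and {City, ShowTime, TicketID}⁺ = {City, ShowTime, TicketID}.
Neither Rel1 nor Rel2 is contained in that closure, so the decomposition is lossy.

No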